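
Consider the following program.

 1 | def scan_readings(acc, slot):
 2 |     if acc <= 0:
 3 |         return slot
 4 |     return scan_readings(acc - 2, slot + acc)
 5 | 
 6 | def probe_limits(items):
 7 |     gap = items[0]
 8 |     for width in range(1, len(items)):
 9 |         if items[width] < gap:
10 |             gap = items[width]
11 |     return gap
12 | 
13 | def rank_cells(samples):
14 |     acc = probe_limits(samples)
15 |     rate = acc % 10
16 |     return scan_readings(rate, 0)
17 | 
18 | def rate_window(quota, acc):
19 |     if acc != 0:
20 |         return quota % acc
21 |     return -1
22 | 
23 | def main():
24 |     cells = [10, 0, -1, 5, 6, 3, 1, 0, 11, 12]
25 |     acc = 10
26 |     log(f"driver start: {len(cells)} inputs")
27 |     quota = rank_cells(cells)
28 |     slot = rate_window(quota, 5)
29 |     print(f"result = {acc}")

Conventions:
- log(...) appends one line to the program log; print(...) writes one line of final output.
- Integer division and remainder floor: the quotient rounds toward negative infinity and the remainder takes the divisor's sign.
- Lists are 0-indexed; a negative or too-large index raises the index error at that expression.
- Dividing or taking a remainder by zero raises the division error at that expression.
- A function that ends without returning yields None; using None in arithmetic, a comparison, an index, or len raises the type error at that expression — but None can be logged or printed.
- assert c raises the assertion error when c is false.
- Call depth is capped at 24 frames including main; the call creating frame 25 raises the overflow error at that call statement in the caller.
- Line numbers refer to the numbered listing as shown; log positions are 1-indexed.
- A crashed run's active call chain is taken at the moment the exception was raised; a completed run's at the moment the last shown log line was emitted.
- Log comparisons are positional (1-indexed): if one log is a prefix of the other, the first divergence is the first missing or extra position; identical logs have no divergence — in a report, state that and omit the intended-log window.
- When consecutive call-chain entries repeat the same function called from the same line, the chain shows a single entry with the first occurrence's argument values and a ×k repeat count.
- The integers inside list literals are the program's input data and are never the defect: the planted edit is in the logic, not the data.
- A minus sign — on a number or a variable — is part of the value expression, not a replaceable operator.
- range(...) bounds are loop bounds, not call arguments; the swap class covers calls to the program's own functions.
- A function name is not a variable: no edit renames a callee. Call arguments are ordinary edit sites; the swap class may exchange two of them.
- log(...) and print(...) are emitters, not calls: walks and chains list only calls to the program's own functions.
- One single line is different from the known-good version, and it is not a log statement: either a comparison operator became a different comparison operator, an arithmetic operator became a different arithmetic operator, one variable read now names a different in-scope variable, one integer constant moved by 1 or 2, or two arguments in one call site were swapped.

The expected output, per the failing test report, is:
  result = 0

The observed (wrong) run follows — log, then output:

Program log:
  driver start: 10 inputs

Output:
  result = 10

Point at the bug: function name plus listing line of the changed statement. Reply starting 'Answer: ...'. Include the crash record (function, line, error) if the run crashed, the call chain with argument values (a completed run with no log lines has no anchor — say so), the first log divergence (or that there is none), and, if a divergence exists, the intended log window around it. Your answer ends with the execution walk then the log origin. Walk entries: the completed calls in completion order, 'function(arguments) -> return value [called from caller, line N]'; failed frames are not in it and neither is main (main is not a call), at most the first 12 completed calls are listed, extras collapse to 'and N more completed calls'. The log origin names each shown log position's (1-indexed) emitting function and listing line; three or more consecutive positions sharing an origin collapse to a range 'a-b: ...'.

Answer: the defect is in main at line 29.
The tell: Log streams are identical — the defect surfaces only in the printed output.
Call chain: main.
First divergence: there is none — every log position agrees.
Execution walk:
  probe_limits([10, 0, -1, 5, 6, 3, 1, 0, 11, 12]) -> -1  [called from rank_cells, line 14]
  scan_readings(-1, 25) -> 25  [called from scan_readings, line 4]
  scan_readings(1, 24) -> 25  [called from scan_readings, line 4]
  scan_readings(3, 21) -> 25  [called from scan_readings, line 4]
  scan_readings(5, 16) -> 25  [called from scan_readings, line 4]
  scan_readings(7, 9) -> 25  [called from scan_readings, line 4]
  scan_readings(9, 0) -> 25  [called from rank_cells, line 16]
  rank_cells([10, 0, -1, 5, 6, 3, 1, 0, 11, 12]) -> 25  [called from main, line 27]
  rate_window(25, 5) -> 0  [called from main, line 28]
Log origins:
  1: logged in main at line 26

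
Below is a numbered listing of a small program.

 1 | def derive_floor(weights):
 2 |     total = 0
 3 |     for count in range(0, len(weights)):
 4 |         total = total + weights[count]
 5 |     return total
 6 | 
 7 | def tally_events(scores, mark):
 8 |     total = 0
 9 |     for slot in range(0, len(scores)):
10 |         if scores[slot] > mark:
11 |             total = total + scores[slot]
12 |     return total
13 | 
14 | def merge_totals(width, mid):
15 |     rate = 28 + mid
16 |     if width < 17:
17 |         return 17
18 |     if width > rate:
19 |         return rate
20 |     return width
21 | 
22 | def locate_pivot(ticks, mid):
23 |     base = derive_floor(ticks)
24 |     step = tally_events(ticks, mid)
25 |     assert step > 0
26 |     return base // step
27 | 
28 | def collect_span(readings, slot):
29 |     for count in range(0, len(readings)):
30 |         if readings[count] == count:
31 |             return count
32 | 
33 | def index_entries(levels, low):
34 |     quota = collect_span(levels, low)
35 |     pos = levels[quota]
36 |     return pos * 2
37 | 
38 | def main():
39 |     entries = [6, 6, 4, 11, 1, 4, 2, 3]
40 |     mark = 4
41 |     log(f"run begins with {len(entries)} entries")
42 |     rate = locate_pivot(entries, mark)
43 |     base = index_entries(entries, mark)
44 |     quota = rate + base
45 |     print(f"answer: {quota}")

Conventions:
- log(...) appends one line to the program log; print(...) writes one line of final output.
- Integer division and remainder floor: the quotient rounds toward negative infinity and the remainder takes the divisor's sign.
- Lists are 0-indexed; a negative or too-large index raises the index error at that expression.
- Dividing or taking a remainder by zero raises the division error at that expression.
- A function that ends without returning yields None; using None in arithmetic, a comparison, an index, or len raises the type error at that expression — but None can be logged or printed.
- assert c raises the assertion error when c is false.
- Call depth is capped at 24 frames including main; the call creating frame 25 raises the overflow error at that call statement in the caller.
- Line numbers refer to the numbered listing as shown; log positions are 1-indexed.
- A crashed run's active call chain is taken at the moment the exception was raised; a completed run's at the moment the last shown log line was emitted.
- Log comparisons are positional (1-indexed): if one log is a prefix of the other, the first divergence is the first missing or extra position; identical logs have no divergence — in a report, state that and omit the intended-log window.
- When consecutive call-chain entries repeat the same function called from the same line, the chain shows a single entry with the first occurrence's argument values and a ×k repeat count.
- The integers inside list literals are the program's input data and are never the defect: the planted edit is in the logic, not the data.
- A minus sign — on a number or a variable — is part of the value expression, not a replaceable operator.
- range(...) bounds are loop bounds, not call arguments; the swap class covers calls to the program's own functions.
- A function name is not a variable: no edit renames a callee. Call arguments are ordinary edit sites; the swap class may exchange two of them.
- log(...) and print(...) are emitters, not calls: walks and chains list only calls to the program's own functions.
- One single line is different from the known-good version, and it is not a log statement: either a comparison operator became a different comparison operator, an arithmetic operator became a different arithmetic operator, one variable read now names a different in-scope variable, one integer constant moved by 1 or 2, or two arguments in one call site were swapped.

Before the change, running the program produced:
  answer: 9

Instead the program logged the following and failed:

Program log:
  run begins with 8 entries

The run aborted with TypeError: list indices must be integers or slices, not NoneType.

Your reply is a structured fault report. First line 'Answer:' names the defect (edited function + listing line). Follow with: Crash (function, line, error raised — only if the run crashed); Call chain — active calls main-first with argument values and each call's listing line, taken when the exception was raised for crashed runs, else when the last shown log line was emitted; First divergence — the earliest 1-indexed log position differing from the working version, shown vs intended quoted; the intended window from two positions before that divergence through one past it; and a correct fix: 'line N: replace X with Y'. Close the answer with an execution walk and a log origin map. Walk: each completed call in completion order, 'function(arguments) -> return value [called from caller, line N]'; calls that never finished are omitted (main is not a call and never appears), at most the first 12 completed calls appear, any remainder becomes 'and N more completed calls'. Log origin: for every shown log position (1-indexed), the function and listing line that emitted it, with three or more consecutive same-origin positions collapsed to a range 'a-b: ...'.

Answer: the defect is in collect_span at line 30.
The tell: The log gives no warning — it matches the intended run right up to the abort.
Crash: index_entries, line 35, TypeError.
Call chain: main -> index_entries([6, 6, 4, 11, 1, 4, 2, 3], 4) (called at line 43).
First divergence: there is none — every log position agrees.
Execution walk:
  derive_floor([6, 6, 4, 11, 1, 4, 2, 3]) -> 37  [called from locate_pivot, line 23]
  tally_events([6, 6, 4, 11, 1, 4, 2, 3], 4) -> 23  [called from locate_pivot, line 24]
  locate_pivot([6, 6, 4, 11, 1, 4, 2, 3], 4) -> 1  [called from main, line 42]
  collect_span([6, 6, 4, 11, 1, 4, 2, 3], 4) -> None  [called from index_entries, line 34]
Origin of each log line:
  1: logged in main at line 41
A correct fix: line 30: replace `readings[count] == count` with `readings[count] == slot`.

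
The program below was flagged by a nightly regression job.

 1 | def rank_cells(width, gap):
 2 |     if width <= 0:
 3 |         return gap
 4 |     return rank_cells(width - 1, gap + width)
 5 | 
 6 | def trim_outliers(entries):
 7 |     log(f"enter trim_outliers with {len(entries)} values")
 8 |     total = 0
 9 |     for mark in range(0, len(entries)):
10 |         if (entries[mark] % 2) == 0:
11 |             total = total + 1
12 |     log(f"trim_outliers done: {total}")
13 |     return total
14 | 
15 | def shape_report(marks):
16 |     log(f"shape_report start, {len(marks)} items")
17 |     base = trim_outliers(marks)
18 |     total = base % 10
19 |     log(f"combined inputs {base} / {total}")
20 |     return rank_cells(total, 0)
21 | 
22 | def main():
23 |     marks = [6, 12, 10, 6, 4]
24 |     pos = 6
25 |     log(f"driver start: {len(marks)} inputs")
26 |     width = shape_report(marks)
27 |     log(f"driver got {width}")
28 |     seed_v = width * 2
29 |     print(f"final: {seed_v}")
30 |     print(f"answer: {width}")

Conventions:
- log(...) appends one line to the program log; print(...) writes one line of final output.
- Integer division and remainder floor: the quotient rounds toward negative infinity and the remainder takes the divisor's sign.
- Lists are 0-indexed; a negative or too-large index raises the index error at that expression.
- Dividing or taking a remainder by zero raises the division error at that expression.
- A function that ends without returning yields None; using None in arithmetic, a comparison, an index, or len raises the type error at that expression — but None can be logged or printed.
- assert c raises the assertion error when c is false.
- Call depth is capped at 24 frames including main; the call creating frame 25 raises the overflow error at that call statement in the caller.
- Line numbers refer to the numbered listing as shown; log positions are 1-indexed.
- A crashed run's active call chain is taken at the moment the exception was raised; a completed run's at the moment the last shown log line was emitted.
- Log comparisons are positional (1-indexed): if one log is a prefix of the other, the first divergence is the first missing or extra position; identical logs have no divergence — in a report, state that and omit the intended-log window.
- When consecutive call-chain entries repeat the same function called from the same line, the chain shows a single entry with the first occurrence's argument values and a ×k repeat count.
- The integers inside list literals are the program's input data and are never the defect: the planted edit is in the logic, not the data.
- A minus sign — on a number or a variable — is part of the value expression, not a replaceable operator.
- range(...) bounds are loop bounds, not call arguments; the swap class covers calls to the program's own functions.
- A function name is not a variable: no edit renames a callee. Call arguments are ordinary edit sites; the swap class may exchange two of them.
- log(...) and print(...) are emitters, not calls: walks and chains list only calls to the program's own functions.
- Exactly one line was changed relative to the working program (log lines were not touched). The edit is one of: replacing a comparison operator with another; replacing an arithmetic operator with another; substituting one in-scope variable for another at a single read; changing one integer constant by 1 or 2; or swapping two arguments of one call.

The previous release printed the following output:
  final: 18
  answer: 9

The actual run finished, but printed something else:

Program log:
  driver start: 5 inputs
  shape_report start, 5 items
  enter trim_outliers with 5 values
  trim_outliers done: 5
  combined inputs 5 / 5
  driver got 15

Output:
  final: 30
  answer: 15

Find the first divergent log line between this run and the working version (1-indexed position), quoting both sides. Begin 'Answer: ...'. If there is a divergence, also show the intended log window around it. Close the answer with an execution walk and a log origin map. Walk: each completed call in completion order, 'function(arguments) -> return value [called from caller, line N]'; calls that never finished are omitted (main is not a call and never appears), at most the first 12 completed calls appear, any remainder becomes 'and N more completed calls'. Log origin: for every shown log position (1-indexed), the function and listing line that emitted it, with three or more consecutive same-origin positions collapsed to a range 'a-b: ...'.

Answer: position 6 — the shown line 'driver got 15' should read 'driver got 9'.
Intended log window:
  4: trim_outliers done: 5
  5: combined inputs 5 / 5
  6: driver got 9
Execution walk:
  trim_outliers([6, 12, 10, 6, 4]) -> 5  [called from shape_report, line 17]
  rank_cells(0, 15) -> 15  [called from rank_cells, line 4]
  rank_cells(1, 14) -> 15  [called from rank_cells, line 4]
  rank_cells(2, 12) -> 15  [called from rank_cells, line 4]
  rank_cells(3, 9) -> 15  [called from rank_cells, line 4]
  rank_cells(4, 5) -> 15  [called from rank_cells, line 4]
  rank_cells(5, 0) -> 15  [called from shape_report, line 20]
  shape_report([6, 12, 10, 6, 4]) -> 15  [called from main, line 26]
Origin of each log line:
  1: from main, line 25
  2: from shape_report, line 16
  3: from trim_outliers, line 7
  4: from trim_outliers, line 12
  5: from shape_report, line 19
  6: from main, line 27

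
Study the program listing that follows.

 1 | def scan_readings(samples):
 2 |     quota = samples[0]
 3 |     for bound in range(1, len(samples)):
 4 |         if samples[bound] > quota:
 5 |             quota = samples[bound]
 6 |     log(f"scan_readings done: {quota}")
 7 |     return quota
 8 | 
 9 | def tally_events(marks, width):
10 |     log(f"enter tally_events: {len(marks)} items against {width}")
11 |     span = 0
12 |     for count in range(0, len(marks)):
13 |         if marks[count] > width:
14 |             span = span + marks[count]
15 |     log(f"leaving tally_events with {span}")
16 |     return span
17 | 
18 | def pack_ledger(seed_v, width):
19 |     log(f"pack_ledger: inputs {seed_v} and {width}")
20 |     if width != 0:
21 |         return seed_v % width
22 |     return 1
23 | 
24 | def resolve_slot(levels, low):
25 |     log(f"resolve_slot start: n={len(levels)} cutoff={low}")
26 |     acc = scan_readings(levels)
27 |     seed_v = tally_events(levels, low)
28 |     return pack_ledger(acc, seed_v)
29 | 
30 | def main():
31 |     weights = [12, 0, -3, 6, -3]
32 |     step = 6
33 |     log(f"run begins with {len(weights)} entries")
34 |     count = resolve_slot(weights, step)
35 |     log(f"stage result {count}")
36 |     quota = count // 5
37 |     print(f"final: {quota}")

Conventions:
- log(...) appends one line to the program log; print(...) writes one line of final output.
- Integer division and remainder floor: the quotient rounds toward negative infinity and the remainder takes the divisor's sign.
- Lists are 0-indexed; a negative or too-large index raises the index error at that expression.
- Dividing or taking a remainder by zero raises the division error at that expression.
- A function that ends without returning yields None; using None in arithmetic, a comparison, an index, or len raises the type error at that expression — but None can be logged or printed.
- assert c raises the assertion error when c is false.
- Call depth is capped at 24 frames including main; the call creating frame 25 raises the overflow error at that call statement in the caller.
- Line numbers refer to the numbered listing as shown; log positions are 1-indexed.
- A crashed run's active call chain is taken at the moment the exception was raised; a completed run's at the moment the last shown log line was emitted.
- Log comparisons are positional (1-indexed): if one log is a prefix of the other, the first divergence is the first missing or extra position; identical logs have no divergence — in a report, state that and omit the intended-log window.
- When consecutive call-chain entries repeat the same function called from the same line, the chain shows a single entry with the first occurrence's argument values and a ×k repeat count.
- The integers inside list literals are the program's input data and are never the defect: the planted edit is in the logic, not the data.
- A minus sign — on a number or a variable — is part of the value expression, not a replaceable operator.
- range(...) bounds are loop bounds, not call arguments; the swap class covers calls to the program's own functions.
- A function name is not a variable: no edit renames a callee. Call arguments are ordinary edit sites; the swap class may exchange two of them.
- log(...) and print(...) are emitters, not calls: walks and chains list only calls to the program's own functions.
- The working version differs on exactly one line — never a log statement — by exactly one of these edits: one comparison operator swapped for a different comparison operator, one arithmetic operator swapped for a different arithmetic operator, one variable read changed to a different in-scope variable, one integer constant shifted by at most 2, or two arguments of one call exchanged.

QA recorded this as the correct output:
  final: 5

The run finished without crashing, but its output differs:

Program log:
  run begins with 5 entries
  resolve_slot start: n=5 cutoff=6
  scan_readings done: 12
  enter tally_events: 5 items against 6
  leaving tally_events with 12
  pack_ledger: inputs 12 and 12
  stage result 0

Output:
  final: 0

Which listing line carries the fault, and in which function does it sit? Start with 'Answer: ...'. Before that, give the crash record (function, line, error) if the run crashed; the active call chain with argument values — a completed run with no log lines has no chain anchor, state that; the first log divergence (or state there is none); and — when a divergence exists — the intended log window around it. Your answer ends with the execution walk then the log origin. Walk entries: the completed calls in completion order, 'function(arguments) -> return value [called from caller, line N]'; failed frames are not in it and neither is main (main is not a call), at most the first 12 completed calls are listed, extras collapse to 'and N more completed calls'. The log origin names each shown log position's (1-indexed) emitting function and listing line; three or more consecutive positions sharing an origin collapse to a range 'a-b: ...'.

Answer: the defect is in main at line 36.
Core observation: The two runs log identically and part ways only at the printed values.
Call chain: main.
First divergence: none; the two logs match at every position.
Execution walk:
  scan_readings([12, 0, -3, 6, -3]) -> 12  [called from resolve_slot, line 26]
  tally_events([12, 0, -3, 6, -3], 6) -> 12  [called from resolve_slot, line 27]
  pack_ledger(12, 12) -> 0  [called from resolve_slot, line 28]
  resolve_slot([12, 0, -3, 6, -3], 6) -> 0  [called from main, line 34]
Origin of each log line:
  1: emitted by main (line 33)
  2: emitted by resolve_slot (line 25)
  3: emitted by scan_readings (line 6)
  4: emitted by tally_events (line 10)
  5: emitted by tally_events (line 15)
  6: emitted by pack_ledger (line 19)
  7: emitted by main (line 35)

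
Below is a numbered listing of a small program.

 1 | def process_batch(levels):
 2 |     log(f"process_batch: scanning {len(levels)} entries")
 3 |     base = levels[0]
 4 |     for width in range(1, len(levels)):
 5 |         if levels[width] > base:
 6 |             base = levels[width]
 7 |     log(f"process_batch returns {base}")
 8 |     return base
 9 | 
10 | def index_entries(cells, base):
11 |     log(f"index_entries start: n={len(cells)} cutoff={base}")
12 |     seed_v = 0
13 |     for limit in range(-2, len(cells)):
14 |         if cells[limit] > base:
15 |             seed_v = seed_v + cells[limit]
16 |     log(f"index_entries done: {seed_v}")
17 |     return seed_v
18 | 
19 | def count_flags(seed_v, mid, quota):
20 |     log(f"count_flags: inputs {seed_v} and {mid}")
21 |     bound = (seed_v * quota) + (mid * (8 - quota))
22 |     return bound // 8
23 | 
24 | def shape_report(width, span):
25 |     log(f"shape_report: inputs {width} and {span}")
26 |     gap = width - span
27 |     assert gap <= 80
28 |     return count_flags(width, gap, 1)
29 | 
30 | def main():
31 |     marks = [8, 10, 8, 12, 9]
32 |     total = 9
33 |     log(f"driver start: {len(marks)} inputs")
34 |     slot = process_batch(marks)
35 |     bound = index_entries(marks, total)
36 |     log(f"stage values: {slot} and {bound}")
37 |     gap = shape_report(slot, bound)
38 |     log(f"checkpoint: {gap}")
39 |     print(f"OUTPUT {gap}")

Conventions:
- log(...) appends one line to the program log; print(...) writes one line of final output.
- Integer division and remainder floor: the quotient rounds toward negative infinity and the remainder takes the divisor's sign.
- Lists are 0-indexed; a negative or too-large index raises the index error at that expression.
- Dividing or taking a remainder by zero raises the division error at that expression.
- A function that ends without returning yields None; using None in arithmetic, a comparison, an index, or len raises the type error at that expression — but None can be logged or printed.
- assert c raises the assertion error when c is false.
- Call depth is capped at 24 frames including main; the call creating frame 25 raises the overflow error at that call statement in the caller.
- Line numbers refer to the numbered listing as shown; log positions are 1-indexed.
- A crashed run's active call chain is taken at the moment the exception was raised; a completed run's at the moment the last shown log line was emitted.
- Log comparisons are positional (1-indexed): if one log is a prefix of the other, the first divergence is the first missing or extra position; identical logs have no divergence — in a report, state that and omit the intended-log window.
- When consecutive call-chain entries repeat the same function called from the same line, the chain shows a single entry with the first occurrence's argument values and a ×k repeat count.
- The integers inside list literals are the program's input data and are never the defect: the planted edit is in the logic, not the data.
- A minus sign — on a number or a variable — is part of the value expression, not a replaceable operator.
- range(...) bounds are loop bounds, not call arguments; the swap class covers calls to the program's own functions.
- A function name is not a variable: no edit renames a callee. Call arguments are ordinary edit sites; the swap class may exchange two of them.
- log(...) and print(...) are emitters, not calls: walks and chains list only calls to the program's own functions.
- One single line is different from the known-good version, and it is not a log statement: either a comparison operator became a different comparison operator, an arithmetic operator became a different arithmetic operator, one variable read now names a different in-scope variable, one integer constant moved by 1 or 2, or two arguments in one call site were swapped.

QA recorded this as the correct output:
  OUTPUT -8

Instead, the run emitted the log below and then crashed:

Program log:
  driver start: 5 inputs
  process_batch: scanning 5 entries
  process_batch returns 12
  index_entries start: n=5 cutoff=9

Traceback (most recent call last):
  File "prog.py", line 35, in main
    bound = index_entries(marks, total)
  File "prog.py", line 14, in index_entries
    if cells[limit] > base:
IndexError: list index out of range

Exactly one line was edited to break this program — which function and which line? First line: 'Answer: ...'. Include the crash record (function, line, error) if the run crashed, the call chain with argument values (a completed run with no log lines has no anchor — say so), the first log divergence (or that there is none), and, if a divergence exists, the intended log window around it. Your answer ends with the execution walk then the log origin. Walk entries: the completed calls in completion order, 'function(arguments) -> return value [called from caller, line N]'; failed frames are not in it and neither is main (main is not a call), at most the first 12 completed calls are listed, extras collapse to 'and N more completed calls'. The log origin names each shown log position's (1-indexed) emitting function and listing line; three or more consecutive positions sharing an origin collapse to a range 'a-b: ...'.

Answer: the defect is in index_entries at line 13.
Key fact: Only 4 log lines were emitted before the run died; the intended continuation was 'index_entries done: 22'.
Crash: index_entries, line 14, IndexError.
Call chain: main -> index_entries([8, 10, 8, 12, 9], 9) (called at line 35).
First divergence: position 5; the shown log stops at 4 lines while the working version next logs 'index_entries done: 22'.
Intended log window:
  3: process_batch returns 12
  4: index_entries start: n=5 cutoff=9
  5: index_entries done: 22
  6: stage values: 12 and 22
Execution walk:
  process_batch([8, 10, 8, 12, 9]) -> 12  [called from main, line 34]
Log origins:
  1: emitted by main (line 33)
  2: emitted by process_batch (line 2)
  3: emitted by process_batch (line 7)
  4: emitted by index_entries (line 11)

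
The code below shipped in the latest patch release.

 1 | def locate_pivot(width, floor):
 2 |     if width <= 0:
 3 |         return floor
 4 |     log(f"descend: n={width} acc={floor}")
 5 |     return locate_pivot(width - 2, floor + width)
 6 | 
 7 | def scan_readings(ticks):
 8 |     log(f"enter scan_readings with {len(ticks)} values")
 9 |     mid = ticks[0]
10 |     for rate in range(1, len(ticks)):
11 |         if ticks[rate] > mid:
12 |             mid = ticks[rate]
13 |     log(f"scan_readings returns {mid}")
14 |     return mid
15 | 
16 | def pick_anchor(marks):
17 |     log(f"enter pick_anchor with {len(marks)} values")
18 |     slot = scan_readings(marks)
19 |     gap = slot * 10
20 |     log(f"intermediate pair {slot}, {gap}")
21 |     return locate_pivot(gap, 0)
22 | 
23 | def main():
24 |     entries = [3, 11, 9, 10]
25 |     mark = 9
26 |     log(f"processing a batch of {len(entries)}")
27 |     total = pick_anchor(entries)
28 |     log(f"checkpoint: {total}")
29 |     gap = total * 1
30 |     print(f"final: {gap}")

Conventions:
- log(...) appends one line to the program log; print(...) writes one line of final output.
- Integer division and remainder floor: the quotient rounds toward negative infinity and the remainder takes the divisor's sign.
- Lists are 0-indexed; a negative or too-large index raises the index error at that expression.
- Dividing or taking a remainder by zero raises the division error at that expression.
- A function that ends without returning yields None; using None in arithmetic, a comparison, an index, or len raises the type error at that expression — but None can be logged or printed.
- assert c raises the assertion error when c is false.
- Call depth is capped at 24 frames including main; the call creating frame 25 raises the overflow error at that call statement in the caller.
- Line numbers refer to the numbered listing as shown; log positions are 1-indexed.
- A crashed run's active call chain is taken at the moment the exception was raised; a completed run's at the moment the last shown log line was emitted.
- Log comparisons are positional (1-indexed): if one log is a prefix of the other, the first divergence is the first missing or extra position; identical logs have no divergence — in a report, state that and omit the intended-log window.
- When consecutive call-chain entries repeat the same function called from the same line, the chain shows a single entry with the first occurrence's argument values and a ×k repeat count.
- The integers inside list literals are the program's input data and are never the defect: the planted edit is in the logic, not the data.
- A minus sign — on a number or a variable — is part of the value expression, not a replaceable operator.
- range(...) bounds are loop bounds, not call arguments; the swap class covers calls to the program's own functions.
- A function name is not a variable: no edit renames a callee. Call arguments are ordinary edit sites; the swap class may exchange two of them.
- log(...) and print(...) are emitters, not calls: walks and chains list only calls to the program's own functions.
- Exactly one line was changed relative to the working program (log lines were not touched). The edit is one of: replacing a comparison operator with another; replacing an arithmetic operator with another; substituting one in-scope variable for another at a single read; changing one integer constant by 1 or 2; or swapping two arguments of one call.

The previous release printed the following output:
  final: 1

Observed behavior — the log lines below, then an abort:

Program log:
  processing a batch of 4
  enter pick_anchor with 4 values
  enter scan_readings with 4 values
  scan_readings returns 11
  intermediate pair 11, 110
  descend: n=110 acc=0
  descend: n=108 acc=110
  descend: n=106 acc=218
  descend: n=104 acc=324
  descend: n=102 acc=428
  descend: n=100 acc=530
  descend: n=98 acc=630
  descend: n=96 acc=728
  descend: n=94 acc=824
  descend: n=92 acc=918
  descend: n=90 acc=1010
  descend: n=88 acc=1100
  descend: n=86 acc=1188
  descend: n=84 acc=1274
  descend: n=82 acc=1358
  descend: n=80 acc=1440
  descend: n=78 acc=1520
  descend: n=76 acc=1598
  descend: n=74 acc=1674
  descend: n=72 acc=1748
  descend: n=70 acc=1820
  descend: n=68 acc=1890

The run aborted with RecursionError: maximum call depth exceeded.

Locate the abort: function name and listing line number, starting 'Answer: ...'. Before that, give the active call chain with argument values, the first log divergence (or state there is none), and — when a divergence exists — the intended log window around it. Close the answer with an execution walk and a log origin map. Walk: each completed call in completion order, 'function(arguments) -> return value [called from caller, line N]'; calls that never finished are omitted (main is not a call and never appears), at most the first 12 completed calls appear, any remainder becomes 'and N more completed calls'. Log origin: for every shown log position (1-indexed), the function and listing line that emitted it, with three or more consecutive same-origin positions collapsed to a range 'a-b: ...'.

Answer: the error was raised in locate_pivot, line 5.
The tell: At log position 5 the runs split — shown 'intermediate pair 11, 110', but the working version logs 'intermediate pair 11, 1'.
Call chain: main -> pick_anchor([3, 11, 9, 10]) (called at line 27) -> locate_pivot(110, 0) (called at line 21) -> locate_pivot(108, 110) (called at line 5) ×21.
First divergence: at position 5 the run shows 'intermediate pair 11, 110' where the working version logs 'intermediate pair 11, 1'.
Intended log window:
  3: enter scan_readings with 4 values
  4: scan_readings returns 11
  5: intermediate pair 11, 1
  6: descend: n=1 acc=0
Execution walk:
  scan_readings([3, 11, 9, 10]) -> 11  [called from pick_anchor, line 18]
Log line origins:
  1: emitted by main (line 26)
  2: emitted by pick_anchor (line 17)
  3: emitted by scan_readings (line 8)
  4: emitted by scan_readings (line 13)
  5: emitted by pick_anchor (line 20)
  6-27: emitted by locate_pivot (line 4)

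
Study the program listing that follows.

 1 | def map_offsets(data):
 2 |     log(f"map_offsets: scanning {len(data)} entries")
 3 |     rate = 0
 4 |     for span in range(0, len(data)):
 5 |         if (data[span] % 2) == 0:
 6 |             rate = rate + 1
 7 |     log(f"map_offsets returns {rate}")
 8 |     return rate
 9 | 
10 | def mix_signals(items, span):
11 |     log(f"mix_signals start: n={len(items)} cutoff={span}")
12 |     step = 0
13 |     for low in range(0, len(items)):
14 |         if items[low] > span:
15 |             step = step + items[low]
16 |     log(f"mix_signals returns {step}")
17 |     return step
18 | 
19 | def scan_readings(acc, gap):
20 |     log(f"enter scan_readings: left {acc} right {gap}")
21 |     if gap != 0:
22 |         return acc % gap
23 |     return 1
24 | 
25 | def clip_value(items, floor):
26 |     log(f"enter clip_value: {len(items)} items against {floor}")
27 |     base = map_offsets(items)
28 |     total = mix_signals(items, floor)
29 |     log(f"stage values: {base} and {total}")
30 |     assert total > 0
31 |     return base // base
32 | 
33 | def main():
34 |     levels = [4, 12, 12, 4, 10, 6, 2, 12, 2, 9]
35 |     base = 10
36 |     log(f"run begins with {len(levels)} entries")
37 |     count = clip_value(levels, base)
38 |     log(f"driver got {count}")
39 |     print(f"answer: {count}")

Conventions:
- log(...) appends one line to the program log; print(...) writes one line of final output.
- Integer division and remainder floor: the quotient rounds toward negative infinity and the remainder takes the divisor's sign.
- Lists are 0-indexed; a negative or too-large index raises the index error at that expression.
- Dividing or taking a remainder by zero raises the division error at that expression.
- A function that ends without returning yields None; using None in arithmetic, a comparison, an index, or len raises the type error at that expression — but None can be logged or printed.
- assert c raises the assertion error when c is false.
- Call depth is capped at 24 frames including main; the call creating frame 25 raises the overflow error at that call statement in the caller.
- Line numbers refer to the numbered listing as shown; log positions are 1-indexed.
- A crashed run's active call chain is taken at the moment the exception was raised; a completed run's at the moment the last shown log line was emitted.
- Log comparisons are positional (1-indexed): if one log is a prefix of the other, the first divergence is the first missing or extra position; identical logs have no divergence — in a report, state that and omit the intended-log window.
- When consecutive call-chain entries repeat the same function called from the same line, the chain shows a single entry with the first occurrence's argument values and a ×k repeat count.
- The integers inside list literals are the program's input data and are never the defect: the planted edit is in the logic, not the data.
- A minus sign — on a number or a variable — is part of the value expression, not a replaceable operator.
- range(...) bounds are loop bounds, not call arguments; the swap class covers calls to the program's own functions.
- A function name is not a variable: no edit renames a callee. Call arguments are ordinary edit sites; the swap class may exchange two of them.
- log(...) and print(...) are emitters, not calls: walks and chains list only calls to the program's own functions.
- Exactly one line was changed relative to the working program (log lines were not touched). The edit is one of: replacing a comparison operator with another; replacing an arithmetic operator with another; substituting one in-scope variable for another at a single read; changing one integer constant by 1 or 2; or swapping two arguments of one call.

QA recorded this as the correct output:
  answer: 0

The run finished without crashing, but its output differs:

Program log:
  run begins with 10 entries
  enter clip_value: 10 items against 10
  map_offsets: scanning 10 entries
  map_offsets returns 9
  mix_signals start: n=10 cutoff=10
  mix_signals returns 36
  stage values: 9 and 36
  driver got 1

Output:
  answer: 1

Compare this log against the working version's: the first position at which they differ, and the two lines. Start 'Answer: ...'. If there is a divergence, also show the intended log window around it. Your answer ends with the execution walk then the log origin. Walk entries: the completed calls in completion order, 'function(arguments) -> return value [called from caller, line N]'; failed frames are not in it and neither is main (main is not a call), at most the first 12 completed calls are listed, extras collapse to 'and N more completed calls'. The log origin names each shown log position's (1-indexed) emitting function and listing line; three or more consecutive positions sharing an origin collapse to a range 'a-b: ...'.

Answer: position 8 — the shown line 'driver got 1' should read 'driver got 0'.
Intended log window:
  6: mix_signals returns 36
  7: stage values: 9 and 36
  8: driver got 0
Execution walk:
  map_offsets([4, 12, 12, 4, 10, 6, 2, 12, 2, 9]) -> 9  [called from clip_value, line 27]
  mix_signals([4, 12, 12, 4, 10, 6, 2, 12, 2, 9], 10) -> 36  [called from clip_value, line 28]
  clip_value([4, 12, 12, 4, 10, 6, 2, 12, 2, 9], 10) -> 1  [called from main, line 37]
Origin of each log line:
  1: logged in main at line 36
  2: logged in clip_value at line 26
  3: logged in map_offsets at line 2
  4: logged in map_offsets at line 7
  5: logged in mix_signals at line 11
  6: logged in mix_signals at line 16
  7: logged in clip_value at line 29
  8: logged in main at line 38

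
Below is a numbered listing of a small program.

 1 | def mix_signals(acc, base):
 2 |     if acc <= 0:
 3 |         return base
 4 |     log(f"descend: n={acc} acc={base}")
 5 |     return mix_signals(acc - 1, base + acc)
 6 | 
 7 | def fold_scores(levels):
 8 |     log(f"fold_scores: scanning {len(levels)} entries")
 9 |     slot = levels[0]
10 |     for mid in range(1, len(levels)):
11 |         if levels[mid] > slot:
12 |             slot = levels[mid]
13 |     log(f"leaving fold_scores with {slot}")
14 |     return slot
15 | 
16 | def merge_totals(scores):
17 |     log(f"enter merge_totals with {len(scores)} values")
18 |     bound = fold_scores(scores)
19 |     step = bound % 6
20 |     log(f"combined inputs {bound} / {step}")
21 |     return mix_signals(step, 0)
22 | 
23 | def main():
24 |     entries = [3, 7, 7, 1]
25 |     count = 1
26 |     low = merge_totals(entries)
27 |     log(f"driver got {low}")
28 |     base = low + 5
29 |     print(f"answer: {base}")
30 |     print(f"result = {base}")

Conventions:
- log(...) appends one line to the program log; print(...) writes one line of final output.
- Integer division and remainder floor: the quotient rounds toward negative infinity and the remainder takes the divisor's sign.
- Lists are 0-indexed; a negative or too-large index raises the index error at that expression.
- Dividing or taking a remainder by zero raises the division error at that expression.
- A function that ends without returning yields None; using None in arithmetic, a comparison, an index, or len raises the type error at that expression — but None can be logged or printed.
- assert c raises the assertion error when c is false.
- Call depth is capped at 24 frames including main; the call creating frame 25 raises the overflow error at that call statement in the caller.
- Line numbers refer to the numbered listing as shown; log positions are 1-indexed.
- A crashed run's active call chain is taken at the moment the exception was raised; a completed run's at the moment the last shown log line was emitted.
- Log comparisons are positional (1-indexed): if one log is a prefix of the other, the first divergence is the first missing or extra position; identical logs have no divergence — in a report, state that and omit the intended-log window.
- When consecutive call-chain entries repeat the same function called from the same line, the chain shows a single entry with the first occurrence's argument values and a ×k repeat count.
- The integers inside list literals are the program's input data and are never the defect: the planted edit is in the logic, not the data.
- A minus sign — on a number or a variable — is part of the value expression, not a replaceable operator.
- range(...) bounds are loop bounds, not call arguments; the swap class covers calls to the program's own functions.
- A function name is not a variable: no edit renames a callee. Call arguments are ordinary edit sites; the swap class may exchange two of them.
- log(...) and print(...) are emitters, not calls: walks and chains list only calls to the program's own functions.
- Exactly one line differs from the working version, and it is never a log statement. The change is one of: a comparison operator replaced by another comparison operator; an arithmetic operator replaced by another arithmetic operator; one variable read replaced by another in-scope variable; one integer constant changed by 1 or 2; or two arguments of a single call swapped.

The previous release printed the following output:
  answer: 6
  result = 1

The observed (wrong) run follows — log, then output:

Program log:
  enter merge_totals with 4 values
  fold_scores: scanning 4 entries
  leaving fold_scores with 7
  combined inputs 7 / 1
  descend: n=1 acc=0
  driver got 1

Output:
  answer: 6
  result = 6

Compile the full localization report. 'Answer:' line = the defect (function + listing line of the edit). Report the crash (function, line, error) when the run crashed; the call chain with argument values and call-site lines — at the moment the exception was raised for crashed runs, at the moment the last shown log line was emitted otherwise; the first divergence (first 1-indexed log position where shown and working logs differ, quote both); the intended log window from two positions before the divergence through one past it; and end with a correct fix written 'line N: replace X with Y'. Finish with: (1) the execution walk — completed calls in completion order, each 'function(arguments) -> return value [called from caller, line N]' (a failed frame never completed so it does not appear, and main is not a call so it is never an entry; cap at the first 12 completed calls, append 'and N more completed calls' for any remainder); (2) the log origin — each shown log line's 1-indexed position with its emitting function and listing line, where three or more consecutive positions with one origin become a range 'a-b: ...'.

Answer: the defect is in main at line 30.
Core observation: No log line changed; the fault shows up purely in the output.
Call chain: main.
First divergence: none — the logs agree in full.
Execution walk:
  fold_scores([3, 7, 7, 1]) -> 7  [called from merge_totals, line 18]
  mix_signals(0, 1) -> 1  [called from mix_signals, line 5]
  mix_signals(1, 0) -> 1  [called from merge_totals, line 21]
  merge_totals([3, 7, 7, 1]) -> 1  [called from main, line 26]
Log origins:
  1: emitted by merge_totals (line 17)
  2: emitted by fold_scores (line 8)
  3: emitted by fold_scores (line 13)
  4: emitted by merge_totals (line 20)
  5: emitted by mix_signals (line 4)
  6: emitted by main (line 27)
A correct fix: line 30: replace `base` with `low`.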